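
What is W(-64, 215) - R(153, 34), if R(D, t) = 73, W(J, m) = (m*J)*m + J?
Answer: -2958537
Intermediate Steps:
W(J, m) = J + J*m² (W(J, m) = (J*m)*m + J = J*m² + J = J + J*m²)
W(-64, 215) - R(153, 34) = -64*(1 + 215²) - 1*73 = -64*(1 + 46225) - 73 = -64*46226 - 73 = -2958464 - 73 = -2958537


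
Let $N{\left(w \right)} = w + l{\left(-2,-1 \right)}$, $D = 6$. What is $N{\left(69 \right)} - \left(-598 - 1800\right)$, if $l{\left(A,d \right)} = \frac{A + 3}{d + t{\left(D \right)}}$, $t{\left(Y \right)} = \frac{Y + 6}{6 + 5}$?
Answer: $2478$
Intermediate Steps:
$t{\left(Y \right)} = \frac{6}{11} + \frac{Y}{11}$ ($t{\left(Y \right)} = \frac{6 + Y}{11} = \left(6 + Y\right) \frac{1}{11} = \frac{6}{11} + \frac{Y}{11}$)
$l{\left(A,d \right)} = \frac{3 + A}{\frac{12}{11} + d}$ ($l{\left(A,d \right)} = \frac{A + 3}{d + \left(\frac{6}{11} + \frac{1}{11} \cdot 6\right)} = \frac{3 + A}{d + \left(\frac{6}{11} + \frac{6}{11}\right)} = \frac{3 + A}{d + \frac{12}{11}} = \frac{3 + A}{\frac{12}{11} + d}$)
$N{\left(w \right)} = 11 + w$ ($N{\left(w \right)} = w + \frac{11 \left(3 - 2\right)}{12 + 11 \left(-1\right)} = w + 11 \frac{1}{12 - 11} \cdot 1 = w + 11 \cdot 1^{-1} \cdot 1 = w + 11 \cdot 1 \cdot 1 = w + 11 = 11 + w$)
$N{\left(69 \right)} - \left(-598 - 1800\right) = \left(11 + 69\right) - \left(-598 - 1800\right) = 80 - \left(-598 - 1800\right) = 80 - -2398 = 80 + 2398 = 2478$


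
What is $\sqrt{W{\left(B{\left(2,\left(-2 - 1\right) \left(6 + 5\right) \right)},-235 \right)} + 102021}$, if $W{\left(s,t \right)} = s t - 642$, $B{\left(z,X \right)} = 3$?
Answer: $3 \sqrt{11186} \approx 317.29$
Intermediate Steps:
$W{\left(s,t \right)} = -642 + s t$
$\sqrt{W{\left(B{\left(2,\left(-2 - 1\right) \left(6 + 5\right) \right)},-235 \right)} + 102021} = \sqrt{\left(-642 + 3 \left(-235\right)\right) + 102021} = \sqrt{\left(-642 - 705\right) + 102021} = \sqrt{-1347 + 102021} = \sqrt{100674} = 3 \sqrt{11186}$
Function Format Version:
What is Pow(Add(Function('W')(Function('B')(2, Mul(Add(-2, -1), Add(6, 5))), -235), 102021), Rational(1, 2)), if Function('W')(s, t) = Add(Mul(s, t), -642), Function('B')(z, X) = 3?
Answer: Mul(3, Pow(11186, Rational(1, 2))) ≈ 317.29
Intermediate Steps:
Function('W')(s, t) = Add(-642, Mul(s, t))
Pow(Add(Function('W')(Function('B')(2, Mul(Add(-2, -1), Add(6, 5))), -235), 102021), Rational(1, 2)) = Pow(Add(Add(-642, Mul(3, -235)), 102021), Rational(1, 2)) = Pow(Add(Add(-642, -705), 102021), Rational(1, 2)) = Pow(Add(-1347, 102021), Rational(1, 2)) = Pow(100674, Rational(1, 2)) = Mul(3, Pow(11186, Rational(1, 2)))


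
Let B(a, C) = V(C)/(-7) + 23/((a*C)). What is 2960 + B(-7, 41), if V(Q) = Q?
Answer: 847816/287 ≈ 2954.1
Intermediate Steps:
B(a, C) = -C/7 + 23/(C*a) (B(a, C) = C/(-7) + 23/((a*C)) = C*(-1/7) + 23/((C*a)) = -C/7 + 23*(1/(C*a)) = -C/7 + 23/(C*a))
2960 + B(-7, 41) = 2960 + (-1/7*41 + 23/(41*(-7))) = 2960 + (-41/7 + 23*(1/41)*(-1/7)) = 2960 + (-41/7 - 23/287) = 2960 - 1704/287 = 847816/287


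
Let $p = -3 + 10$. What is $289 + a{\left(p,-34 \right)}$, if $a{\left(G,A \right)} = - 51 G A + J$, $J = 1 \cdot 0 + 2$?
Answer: $12429$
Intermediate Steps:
$p = 7$
$J = 2$ ($J = 0 + 2 = 2$)
$a{\left(G,A \right)} = 2 - 51 A G$ ($a{\left(G,A \right)} = - 51 G A + 2 = - 51 A G + 2 = 2 - 51 A G$)
$289 + a{\left(p,-34 \right)} = 289 - \left(-2 - 12138\right) = 289 + \left(2 + 12138\right) = 289 + 12140 = 12429$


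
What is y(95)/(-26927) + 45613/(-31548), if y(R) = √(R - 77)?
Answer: -45613/31548 - 3*√2/26927 ≈ -1.4460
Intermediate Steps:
y(R) = √(-77 + R)
y(95)/(-26927) + 45613/(-31548) = √(-77 + 95)/(-26927) + 45613/(-31548) = √18*(-1/26927) + 45613*(-1/31548) = (3*√2)*(-1/26927) - 45613/31548 = -3*√2/26927 - 45613/31548 = -45613/31548 - 3*√2/26927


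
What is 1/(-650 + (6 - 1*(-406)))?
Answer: -1/238 ≈ -0.0042017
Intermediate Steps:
1/(-650 + (6 - 1*(-406))) = 1/(-650 + (6 + 406)) = 1/(-650 + 412) = 1/(-238) = -1/238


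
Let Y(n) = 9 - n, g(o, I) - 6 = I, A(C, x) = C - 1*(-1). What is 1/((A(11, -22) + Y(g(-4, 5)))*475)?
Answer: 1/4750 ≈ 0.00021053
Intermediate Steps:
A(C, x) = 1 + C (A(C, x) = C + 1 = 1 + C)
g(o, I) = 6 + I
1/((A(11, -22) + Y(g(-4, 5)))*475) = 1/(((1 + 11) + (9 - (6 + 5)))*475) = 1/((12 + (9 - 1*11))*475) = 1/((12 + (9 - 11))*475) = 1/((12 - 2)*475) = 1/(10*475) = 1/4750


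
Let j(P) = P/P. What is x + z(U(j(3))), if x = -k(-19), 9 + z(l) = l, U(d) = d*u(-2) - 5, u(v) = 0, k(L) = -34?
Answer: 20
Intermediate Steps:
j(P) = 1
U(d) = -5 (U(d) = d*0 - 5 = 0 - 5 = -5)
z(l) = -9 + l
x = 34 (x = -1*(-34) = 34)
x + z(U(j(3))) = 34 + (-9 - 5) = 34 - 14 = 20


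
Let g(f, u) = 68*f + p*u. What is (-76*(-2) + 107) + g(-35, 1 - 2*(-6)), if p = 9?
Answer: -2004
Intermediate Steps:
g(f, u) = 9*u + 68*f (g(f, u) = 68*f + 9*u = 9*u + 68*f)
(-76*(-2) + 107) + g(-35, 1 - 2*(-6)) = (-76*(-2) + 107) + (9*(1 - 2*(-6)) + 68*(-35)) = (152 + 107) + (9*(1 + 12) - 2380) = 259 + (9*13 - 2380) = 259 + (117 - 2380) = 259 - 2263 = -2004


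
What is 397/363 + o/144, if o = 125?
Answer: 34181/17424 ≈ 1.9617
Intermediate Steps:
397/363 + o/144 = 397/363 + 125/144 = 34181/17424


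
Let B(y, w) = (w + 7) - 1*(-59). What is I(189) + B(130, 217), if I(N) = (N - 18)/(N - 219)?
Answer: 2773/10 ≈ 277.30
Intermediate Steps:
B(y, w) = 66 + w (B(y, w) = (7 + w) + 59 = 66 + w)
I(N) = (-18 + N)/(-219 + N)
I(189) + B(130, 217) = (-18 + 189)/(-219 + 189) + (66 + 217) = 171/(-30) + 283 = -1/30*171 + 283 = -57/10 + 283 = 2773/10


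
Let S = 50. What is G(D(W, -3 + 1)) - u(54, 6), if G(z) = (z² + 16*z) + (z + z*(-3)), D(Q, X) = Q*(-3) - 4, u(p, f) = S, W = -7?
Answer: 477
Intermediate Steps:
u(p, f) = 50
D(Q, X) = -4 - 3*Q (D(Q, X) = -3*Q - 4 = -4 - 3*Q)
G(z) = z² + 14*z (G(z) = (z² + 16*z) + (z - 3*z) = (z² + 16*z) - 2*z = z² + 14*z)
G(D(W, -3 + 1)) - u(54, 6) = (-4 - 3*(-7))*(14 + (-4 - 3*(-7))) - 1*50 = (-4 + 21)*(14 + (-4 + 21)) - 50 = 17*(14 + 17) - 50 = 17*31 - 50 = 527 - 50 = 477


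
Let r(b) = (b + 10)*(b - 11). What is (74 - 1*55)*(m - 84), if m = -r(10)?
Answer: -1216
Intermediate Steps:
r(b) = (-11 + b)*(10 + b) (r(b) = (10 + b)*(-11 + b) = (-11 + b)*(10 + b))
m = 20 (m = -(-110 + 10² - 1*10) = -(-110 + 100 - 10) = -1*(-20) = 20)
(74 - 1*55)*(m - 84) = (74 - 1*55)*(20 - 84) = (74 - 55)*(-64) = 19*(-64) = -1216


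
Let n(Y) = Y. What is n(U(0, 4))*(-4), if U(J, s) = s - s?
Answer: 0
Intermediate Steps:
U(J, s) = 0
n(U(0, 4))*(-4) = 0*(-4) = 0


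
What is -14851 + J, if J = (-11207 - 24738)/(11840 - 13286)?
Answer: -21438601/1446 ≈ -14826.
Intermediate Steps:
J = 35945/1446 (J = -35945/(-1446) = -35945*(-1/1446) = 35945/1446 ≈ 24.858)
-14851 + J = -14851 + 35945/1446 = -21438601/1446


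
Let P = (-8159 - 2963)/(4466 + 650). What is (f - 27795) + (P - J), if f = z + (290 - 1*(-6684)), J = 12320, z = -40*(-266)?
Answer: -57563119/2558 ≈ -22503.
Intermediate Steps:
z = 10640
f = 17614 (f = 10640 + (290 - 1*(-6684)) = 10640 + (290 + 6684) = 10640 + 6974 = 17614)
P = -5561/2558 (P = -11122/5116 = -11122*1/5116 = -5561/2558 ≈ -2.1740)
(f - 27795) + (P - J) = (17614 - 27795) + (-5561/2558 - 1*12320) = -10181 + (-5561/2558 - 12320) = -10181 - 31520121/2558 = -57563119/2558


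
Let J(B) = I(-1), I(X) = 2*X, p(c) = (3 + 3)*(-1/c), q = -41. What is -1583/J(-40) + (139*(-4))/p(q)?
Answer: -18047/6 ≈ -3007.8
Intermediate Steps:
p(c) = -6/c (p(c) = 6*(-1/c) = -6/c)
J(B) = -2 (J(B) = 2*(-1) = -2)
-1583/J(-40) + (139*(-4))/p(q) = -1583/(-2) + (139*(-4))/((-6/(-41))) = -1583*(-½) - 556/((-6*(-1/41))) = 1583/2 - 556/6/41 = 1583/2 - 556*41/6 = 1583/2 - 11398/3 = -18047/6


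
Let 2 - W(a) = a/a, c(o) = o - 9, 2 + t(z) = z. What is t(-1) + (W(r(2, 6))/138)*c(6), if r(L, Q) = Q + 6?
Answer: -139/46 ≈ -3.0217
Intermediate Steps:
t(z) = -2 + z
r(L, Q) = 6 + Q
c(o) = -9 + o
W(a) = 1 (W(a) = 2 - a/a = 2 - 1*1 = 2 - 1 = 1)
t(-1) + (W(r(2, 6))/138)*c(6) = (-2 - 1) + (1/138)*(-9 + 6) = -3 + (1*(1/138))*(-3) = -3 + (1/138)*(-3) = -3 - 1/46 = -139/46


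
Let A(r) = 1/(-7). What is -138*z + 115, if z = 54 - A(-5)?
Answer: -51497/7 ≈ -7356.7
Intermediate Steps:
A(r) = -⅐
z = 379/7 (z = 54 - 1*(-⅐) = 54 + ⅐ = 379/7 ≈ 54.143)
-138*z + 115 = -138*379/7 + 115 = -52302/7 + 115 = -51497/7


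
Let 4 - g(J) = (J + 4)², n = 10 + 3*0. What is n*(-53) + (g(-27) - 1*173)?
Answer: -1228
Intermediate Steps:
n = 10 (n = 10 + 0 = 10)
g(J) = 4 - (4 + J)² (g(J) = 4 - (J + 4)² = 4 - (4 + J)²)
n*(-53) + (g(-27) - 1*173) = 10*(-53) + ((4 - (4 - 27)²) - 1*173) = -530 + ((4 - 1*(-23)²) - 173) = -530 + ((4 - 1*529) - 173) = -530 + ((4 - 529) - 173) = -530 + (-525 - 173) = -530 - 698 = -1228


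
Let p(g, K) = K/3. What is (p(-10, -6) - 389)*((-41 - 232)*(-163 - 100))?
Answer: -28073409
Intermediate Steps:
p(g, K) = K/3 (p(g, K) = K*(⅓) = K/3)
(p(-10, -6) - 389)*((-41 - 232)*(-163 - 100)) = ((⅓)*(-6) - 389)*((-41 - 232)*(-163 - 100)) = (-2 - 389)*(-273*(-263)) = -391*71799 = -28073409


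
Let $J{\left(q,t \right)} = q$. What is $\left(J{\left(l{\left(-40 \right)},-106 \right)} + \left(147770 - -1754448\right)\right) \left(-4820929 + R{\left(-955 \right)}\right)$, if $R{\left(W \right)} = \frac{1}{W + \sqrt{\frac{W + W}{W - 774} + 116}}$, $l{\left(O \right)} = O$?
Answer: $- \frac{14458653803765809463572}{1576688751} - \frac{1902178 \sqrt{350077546}}{1576688751} \approx -9.1703 \cdot 10^{12}$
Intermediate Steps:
$R{\left(W \right)} = \frac{1}{W + \sqrt{116 + \frac{2 W}{-774 + W}}}$ ($R{\left(W \right)} = \frac{1}{W + \sqrt{\frac{2 W}{-774 + W} + 116}} = \frac{1}{W + \sqrt{116 + \frac{2 W}{-774 + W}}}$)
$\left(J{\left(l{\left(-40 \right)},-106 \right)} + \left(147770 - -1754448\right)\right) \left(-4820929 + R{\left(-955 \right)}\right) = \left(-40 + \left(147770 - -1754448\right)\right) \left(-4820929 + \frac{1}{-955 + \sqrt{2} \sqrt{\frac{-44892 + 59 \left(-955\right)}{-774 - 955}}}\right) = \left(-40 + \left(147770 + 1754448\right)\right) \left(-4820929 + \frac{1}{-955 + \sqrt{2} \sqrt{\frac{-44892 - 56345}{-1729}}}\right) = \left(-40 + 1902218\right) \left(-4820929 + \frac{1}{-955 + \sqrt{2} \sqrt{\left(- \frac{1}{1729}\right) \left(-101237\right)}}\right) = 1902178 \left(-4820929 + \frac{1}{-955 + \sqrt{2} \sqrt{\frac{101237}{1729}}}\right) = 1902178 \left(-4820929 + \frac{1}{-955 + \sqrt{2} \frac{\sqrt{175038773}}{1729}}\right) = 1902178 \left(-4820929 + \frac{1}{-955 + \frac{\sqrt{350077546}}{1729}}\right) = -9170265083362 + \frac{1902178}{-955 + \frac{\sqrt{350077546}}{1729}}$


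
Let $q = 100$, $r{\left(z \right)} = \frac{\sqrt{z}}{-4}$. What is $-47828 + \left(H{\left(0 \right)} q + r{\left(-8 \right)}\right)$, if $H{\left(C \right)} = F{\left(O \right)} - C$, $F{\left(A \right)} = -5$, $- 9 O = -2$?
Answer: $-48328 - \frac{i \sqrt{2}}{2} \approx -48328.0 - 0.70711 i$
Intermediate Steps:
$O = \frac{2}{9}$ ($O = \left(- \frac{1}{9}\right) \left(-2\right) = \frac{2}{9} \approx 0.22222$)
$r{\left(z \right)} = - \frac{\sqrt{z}}{4}$
$H{\left(C \right)} = -5 - C$
$-47828 + \left(H{\left(0 \right)} q + r{\left(-8 \right)}\right) = -47828 + \left(\left(-5 - 0\right) 100 - \frac{\sqrt{-8}}{4}\right) = -47828 + \left(\left(-5 + 0\right) 100 - \frac{2 i \sqrt{2}}{4}\right) = -47828 - \left(500 + \frac{i \sqrt{2}}{2}\right) = -48328 - \frac{i \sqrt{2}}{2}$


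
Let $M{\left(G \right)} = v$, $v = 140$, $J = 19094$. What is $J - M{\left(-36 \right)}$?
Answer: $18954$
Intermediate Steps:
$M{\left(G \right)} = 140$
$J - M{\left(-36 \right)} = 19094 - 140 = 18954$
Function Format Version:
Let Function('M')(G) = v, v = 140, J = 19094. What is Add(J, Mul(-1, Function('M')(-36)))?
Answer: 18954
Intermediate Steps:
Function('M')(G) = 140
Add(J, Mul(-1, Function('M')(-36))) = Add(19094, Mul(-1, 140)) = Add(19094, -140) = 18954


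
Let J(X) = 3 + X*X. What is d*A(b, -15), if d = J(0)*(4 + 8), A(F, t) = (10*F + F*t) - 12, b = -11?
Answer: 1548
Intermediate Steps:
J(X) = 3 + X²
A(F, t) = -12 + 10*F + F*t
d = 36 (d = (3 + 0²)*(4 + 8) = (3 + 0)*12 = 3*12 = 36)
d*A(b, -15) = 36*(-12 + 10*(-11) - 11*(-15)) = 36*(-12 - 110 + 165) = 36*43 = 1548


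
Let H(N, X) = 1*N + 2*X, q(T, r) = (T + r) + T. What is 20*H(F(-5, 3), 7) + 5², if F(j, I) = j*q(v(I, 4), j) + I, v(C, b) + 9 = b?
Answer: 1865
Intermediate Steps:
v(C, b) = -9 + b
q(T, r) = r + 2*T
F(j, I) = I + j*(-10 + j) (F(j, I) = j*(j + 2*(-9 + 4)) + I = j*(j + 2*(-5)) + I = j*(j - 10) + I = j*(-10 + j) + I = I + j*(-10 + j))
H(N, X) = N + 2*X
20*H(F(-5, 3), 7) + 5² = 20*((3 - 5*(-10 - 5)) + 2*7) + 5² = 20*((3 - 5*(-15)) + 14) + 25 = 20*((3 + 75) + 14) + 25 = 20*(78 + 14) + 25 = 20*92 + 25 = 1840 + 25 = 1865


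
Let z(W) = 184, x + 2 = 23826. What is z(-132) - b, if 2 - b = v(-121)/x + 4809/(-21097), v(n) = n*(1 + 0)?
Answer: 91358794543/502614928 ≈ 181.77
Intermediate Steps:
x = 23824 (x = -2 + 23826 = 23824)
v(n) = n (v(n) = n*1 = n)
b = 1122352209/502614928 (b = 2 - (-121/23824 + 4809/(-21097)) = 2 - (-121*1/23824 + 4809*(-1/21097)) = 2 - (-121/23824 - 4809/21097) = 2 - 1*(-117122353/502614928) = 2 + 117122353/502614928 = 1122352209/502614928 ≈ 2.2330)
z(-132) - b = 184 - 1*1122352209/502614928 = 184 - 1122352209/502614928 = 91358794543/502614928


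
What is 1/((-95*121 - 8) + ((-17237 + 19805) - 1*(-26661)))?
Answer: 1/17726 ≈ 5.6414e-5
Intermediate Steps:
1/((-95*121 - 8) + ((-17237 + 19805) - 1*(-26661))) = 1/((-11495 - 8) + (2568 + 26661)) = 1/(-11503 + 29229) = 1/17726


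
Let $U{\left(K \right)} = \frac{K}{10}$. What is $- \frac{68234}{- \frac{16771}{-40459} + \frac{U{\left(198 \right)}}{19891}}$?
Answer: $- \frac{438599633105}{2670871} \approx -1.6422 \cdot 10^{5}$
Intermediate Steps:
$U{\left(K \right)} = \frac{K}{10}$ ($U{\left(K \right)} = K \frac{1}{10} = \frac{K}{10}$)
$- \frac{68234}{- \frac{16771}{-40459} + \frac{U{\left(198 \right)}}{19891}} = - \frac{68234}{- \frac{16771}{-40459} + \frac{\frac{1}{10} \cdot 198}{19891}} = - \frac{68234}{\left(-16771\right) \left(- \frac{1}{40459}\right) + \frac{99}{5} \cdot \frac{1}{19891}} = - \frac{68234}{\frac{16771}{40459} + \frac{99}{99455}} = - \frac{68234}{\frac{1671965246}{4023849845}} = \left(-68234\right) \frac{4023849845}{1671965246} = - \frac{438599633105}{2670871}$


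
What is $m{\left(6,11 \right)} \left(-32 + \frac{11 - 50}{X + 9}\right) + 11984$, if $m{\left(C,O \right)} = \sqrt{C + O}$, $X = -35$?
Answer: $11984 - \frac{61 \sqrt{17}}{2} \approx 11858.0$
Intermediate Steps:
$m{\left(6,11 \right)} \left(-32 + \frac{11 - 50}{X + 9}\right) + 11984 = \sqrt{6 + 11} \left(-32 + \frac{11 - 50}{-35 + 9}\right) + 11984 = \sqrt{17} \left(-32 - \frac{39}{-26}\right) + 11984 = \sqrt{17} \left(-32 - - \frac{3}{2}\right) + 11984 = \sqrt{17} \left(-32 + \frac{3}{2}\right) + 11984 = \sqrt{17} \left(- \frac{61}{2}\right) + 11984 = - \frac{61 \sqrt{17}}{2} + 11984 = 11984 - \frac{61 \sqrt{17}}{2}$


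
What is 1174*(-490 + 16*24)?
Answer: -124444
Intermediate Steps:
1174*(-490 + 16*24) = 1174*(-490 + 384) = 1174*(-106) = -124444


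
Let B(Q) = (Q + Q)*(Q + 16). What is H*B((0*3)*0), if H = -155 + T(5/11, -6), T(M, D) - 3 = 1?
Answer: 0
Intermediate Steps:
T(M, D) = 4 (T(M, D) = 3 + 1 = 4)
B(Q) = 2*Q*(16 + Q) (B(Q) = (2*Q)*(16 + Q) = 2*Q*(16 + Q))
H = -151 (H = -155 + 4 = -151)
H*B((0*3)*0) = -302*(0*3)*0*(16 + (0*3)*0) = -302*0*0*(16 + 0*0) = -302*0*(16 + 0) = -302*0*16 = -151*0 = 0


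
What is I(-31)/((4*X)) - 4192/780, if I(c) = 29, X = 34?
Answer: -136873/26520 ≈ -5.1611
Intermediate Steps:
I(-31)/((4*X)) - 4192/780 = 29/((4*34)) - 4192/780 = 29/136 - 4192*1/780 = 29*(1/136) - 1048/195 = 29/136 - 1048/195 = -136873/26520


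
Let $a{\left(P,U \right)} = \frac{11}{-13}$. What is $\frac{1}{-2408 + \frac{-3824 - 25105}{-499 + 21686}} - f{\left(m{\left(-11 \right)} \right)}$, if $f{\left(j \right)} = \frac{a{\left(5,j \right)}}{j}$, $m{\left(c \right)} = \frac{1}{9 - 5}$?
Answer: $\frac{2245802469}{663613925} \approx 3.3842$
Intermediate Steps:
$m{\left(c \right)} = \frac{1}{4}$
$a{\left(P,U \right)} = - \frac{11}{13}$ ($a{\left(P,U \right)} = 11 \left(- \frac{1}{13}\right) = - \frac{11}{13}$)
$f{\left(j \right)} = - \frac{11}{13 j}$
$\frac{1}{-2408 + \frac{-3824 - 25105}{-499 + 21686}} - f{\left(m{\left(-11 \right)} \right)} = \frac{1}{-2408 + \frac{-3824 - 25105}{-499 + 21686}} - - \frac{11 \frac{1}{\frac{1}{4}}}{13} = \frac{1}{-2408 - \frac{28929}{21187}} - \left(- \frac{11}{13}\right) 4 = \frac{1}{-2408 - \frac{28929}{21187}} - - \frac{44}{13} = \frac{1}{-2408 - \frac{28929}{21187}} + \frac{44}{13} = \frac{1}{- \frac{51047225}{21187}} + \frac{44}{13} = - \frac{21187}{51047225} + \frac{44}{13} = \frac{2245802469}{663613925}$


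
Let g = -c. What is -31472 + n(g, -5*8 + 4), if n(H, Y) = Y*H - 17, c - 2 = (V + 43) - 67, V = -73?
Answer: -34909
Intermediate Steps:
c = -95 (c = 2 + ((-73 + 43) - 67) = 2 + (-30 - 67) = 2 - 97 = -95)
g = 95 (g = -1*(-95) = 95)
n(H, Y) = -17 + H*Y (n(H, Y) = H*Y - 17 = -17 + H*Y)
-31472 + n(g, -5*8 + 4) = -31472 + (-17 + 95*(-5*8 + 4)) = -31472 + (-17 + 95*(-40 + 4)) = -31472 + (-17 + 95*(-36)) = -31472 + (-17 - 3420) = -31472 - 3437 = -34909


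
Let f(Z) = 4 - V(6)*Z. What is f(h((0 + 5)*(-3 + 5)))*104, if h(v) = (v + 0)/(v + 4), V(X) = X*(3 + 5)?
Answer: -22048/7 ≈ -3149.7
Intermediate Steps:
V(X) = 8*X (V(X) = X*8 = 8*X)
h(v) = v/(4 + v)
f(Z) = 4 - 48*Z (f(Z) = 4 - 8*6*Z = 4 - 48*Z)
f(h((0 + 5)*(-3 + 5)))*104 = (4 - 48*(0 + 5)*(-3 + 5)/(4 + (0 + 5)*(-3 + 5)))*104 = (4 - 48*5*2/(4 + 5*2))*104 = (4 - 480/(4 + 10))*104 = (4 - 480/14)*104 = (4 - 48*5/7)*104 = (4 - 240/7)*104 = -212/7*104 = -22048/7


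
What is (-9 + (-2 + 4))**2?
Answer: 49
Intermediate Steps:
(-9 + (-2 + 4))**2 = (-9 + 2)**2 = (-7)**2 = 49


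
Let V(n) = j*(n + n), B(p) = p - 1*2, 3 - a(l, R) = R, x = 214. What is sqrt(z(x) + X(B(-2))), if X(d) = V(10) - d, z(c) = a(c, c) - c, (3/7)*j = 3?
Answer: I*sqrt(281) ≈ 16.763*I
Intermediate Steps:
j = 7 (j = (7/3)*3 = 7)
a(l, R) = 3 - R
B(p) = -2 + p (B(p) = p - 2 = -2 + p)
V(n) = 14*n (V(n) = 7*(n + n) = 7*(2*n) = 14*n)
z(c) = 3 - 2*c (z(c) = (3 - c) - c = 3 - 2*c)
X(d) = 140 - d (X(d) = 14*10 - d = 140 - d)
sqrt(z(x) + X(B(-2))) = sqrt((3 - 2*214) + (140 - (-2 - 2))) = sqrt((3 - 428) + (140 - 1*(-4))) = sqrt(-425 + (140 + 4)) = sqrt(-425 + 144) = sqrt(-281) = I*sqrt(281)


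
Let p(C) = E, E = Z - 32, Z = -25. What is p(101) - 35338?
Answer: -35395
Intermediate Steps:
E = -57 (E = -25 - 32 = -57)
p(C) = -57
p(101) - 35338 = -57 - 35338 = -35395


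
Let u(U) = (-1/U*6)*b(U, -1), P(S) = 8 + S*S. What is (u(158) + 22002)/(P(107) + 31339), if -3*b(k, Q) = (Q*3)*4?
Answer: 869073/1690442 ≈ 0.51411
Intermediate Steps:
b(k, Q) = -4*Q (b(k, Q) = -Q*3*4/3 = -3*Q*4/3 = -4*Q)
P(S) = 8 + S²
u(U) = -24/U (u(U) = (-1/U*6)*(-4*(-1)) = -6/U*4 = -24/U)
(u(158) + 22002)/(P(107) + 31339) = (-24/158 + 22002)/((8 + 107²) + 31339) = (-24*1/158 + 22002)/((8 + 11449) + 31339) = (-12/79 + 22002)/(11457 + 31339) = (1738146/79)/42796 = (1738146/79)*(1/42796) = 869073/1690442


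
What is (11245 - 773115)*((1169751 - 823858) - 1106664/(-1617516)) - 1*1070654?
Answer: -35521607287208392/134793 ≈ -2.6353e+11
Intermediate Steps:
(11245 - 773115)*((1169751 - 823858) - 1106664/(-1617516)) - 1*1070654 = -761870*(345893 - 1106664*(-1/1617516)) - 1070654 = -761870*(345893 + 92222/134793) - 1070654 = -761870*46624047371/134793 - 1070654 = -35521462970543770/134793 - 1070654 = -35521607287208392/134793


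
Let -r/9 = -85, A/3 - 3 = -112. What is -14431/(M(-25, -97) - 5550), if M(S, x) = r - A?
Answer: 14431/4458 ≈ 3.2371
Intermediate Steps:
A = -327 (A = 9 + 3*(-112) = 9 - 336 = -327)
r = 765 (r = -9*(-85) = 765)
M(S, x) = 1092 (M(S, x) = 765 - 1*(-327) = 765 + 327 = 1092)
-14431/(M(-25, -97) - 5550) = -14431/(1092 - 5550) = -14431/(-4458) = -14431*(-1/4458) = 14431/4458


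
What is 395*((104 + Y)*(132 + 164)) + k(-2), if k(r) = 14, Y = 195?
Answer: 34959094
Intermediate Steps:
395*((104 + Y)*(132 + 164)) + k(-2) = 395*((104 + 195)*(132 + 164)) + 14 = 395*(299*296) + 14 = 395*88504 + 14 = 34959080 + 14 = 34959094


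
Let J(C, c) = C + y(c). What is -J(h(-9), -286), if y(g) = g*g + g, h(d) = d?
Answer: -81501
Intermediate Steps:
y(g) = g + g² (y(g) = g² + g = g + g²)
J(C, c) = C + c*(1 + c)
-J(h(-9), -286) = -(-9 - 286*(1 - 286)) = -(-9 - 286*(-285)) = -(-9 + 81510) = -1*81501 = -81501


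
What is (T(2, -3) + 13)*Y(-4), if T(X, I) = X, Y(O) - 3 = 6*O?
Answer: -315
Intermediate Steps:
Y(O) = 3 + 6*O
(T(2, -3) + 13)*Y(-4) = (2 + 13)*(3 + 6*(-4)) = 15*(3 - 24) = 15*(-21) = -315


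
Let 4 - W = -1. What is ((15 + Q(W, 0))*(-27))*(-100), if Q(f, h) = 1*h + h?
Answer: 40500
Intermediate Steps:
W = 5 (W = 4 - 1*(-1) = 4 + 1 = 5)
Q(f, h) = 2*h (Q(f, h) = h + h = 2*h)
((15 + Q(W, 0))*(-27))*(-100) = ((15 + 2*0)*(-27))*(-100) = ((15 + 0)*(-27))*(-100) = (15*(-27))*(-100) = -405*(-100) = 40500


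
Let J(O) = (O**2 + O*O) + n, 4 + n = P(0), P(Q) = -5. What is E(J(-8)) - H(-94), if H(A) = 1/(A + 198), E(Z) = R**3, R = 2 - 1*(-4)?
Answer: 22463/104 ≈ 215.99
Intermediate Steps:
R = 6 (R = 2 + 4 = 6)
n = -9 (n = -4 - 5 = -9)
J(O) = -9 + 2*O**2 (J(O) = (O**2 + O*O) - 9 = (O**2 + O**2) - 9 = 2*O**2 - 9 = -9 + 2*O**2)
E(Z) = 216 (E(Z) = 6**3 = 216)
H(A) = 1/(198 + A)
E(J(-8)) - H(-94) = 216 - 1/(198 - 94) = 216 - 1/104 = 22463/104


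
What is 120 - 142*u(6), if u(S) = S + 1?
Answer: -874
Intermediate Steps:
u(S) = 1 + S
120 - 142*u(6) = 120 - 142*(1 + 6) = 120 - 142*7 = 120 - 994 = -874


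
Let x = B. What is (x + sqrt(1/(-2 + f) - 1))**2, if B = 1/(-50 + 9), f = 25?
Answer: (23 - 41*I*sqrt(506))**2/889249 ≈ -0.95593 - 0.047708*I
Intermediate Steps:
B = -1/41 (B = 1/(-41) = -1/41 ≈ -0.024390)
x = -1/41 ≈ -0.024390
(x + sqrt(1/(-2 + f) - 1))**2 = (-1/41 + sqrt(1/(-2 + 25) - 1))**2 = (-1/41 + sqrt(1/23 - 1))**2 = (-1/41 + sqrt(-22/23))**2 = (-1/41 + I*sqrt(506)/23)**2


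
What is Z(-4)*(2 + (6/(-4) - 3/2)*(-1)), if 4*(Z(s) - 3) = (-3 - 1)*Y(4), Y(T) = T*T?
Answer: -65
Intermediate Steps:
Y(T) = T**2
Z(s) = -13 (Z(s) = 3 + ((-3 - 1)*4**2)/4 = 3 + (-4*16)/4 = 3 + (1/4)*(-64) = 3 - 16 = -13)
Z(-4)*(2 + (6/(-4) - 3/2)*(-1)) = -13*(2 + (6/(-4) - 3/2)*(-1)) = -13*(2 + (6*(-1/4) - 3*1/2)*(-1)) = -13*(2 + (-3/2 - 3/2)*(-1)) = -13*(2 - 3*(-1)) = -13*(2 + 3) = -13*5 = -65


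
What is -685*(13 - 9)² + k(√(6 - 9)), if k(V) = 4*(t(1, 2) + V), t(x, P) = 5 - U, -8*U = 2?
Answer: -10939 + 4*I*√3 ≈ -10939.0 + 6.9282*I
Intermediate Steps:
U = -¼ (U = -⅛*2 = -¼ ≈ -0.25000)
t(x, P) = 21/4 (t(x, P) = 5 - 1*(-¼) = 5 + ¼ = 21/4)
k(V) = 21 + 4*V (k(V) = 4*(21/4 + V) = 21 + 4*V)
-685*(13 - 9)² + k(√(6 - 9)) = -685*(13 - 9)² + (21 + 4*√(6 - 9)) = -685*4² + (21 + 4*√(-3)) = -685*16 + (21 + 4*(I*√3)) = -10960 + (21 + 4*I*√3) = -10939 + 4*I*√3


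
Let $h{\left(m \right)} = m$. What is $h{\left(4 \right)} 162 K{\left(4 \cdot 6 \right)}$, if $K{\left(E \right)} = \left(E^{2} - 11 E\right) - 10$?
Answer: $195696$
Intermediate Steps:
$K{\left(E \right)} = -10 + E^{2} - 11 E$
$h{\left(4 \right)} 162 K{\left(4 \cdot 6 \right)} = 4 \cdot 162 \left(-10 + \left(4 \cdot 6\right)^{2} - 11 \cdot 4 \cdot 6\right) = 648 \left(-10 + 24^{2} - 264\right) = 648 \left(-10 + 576 - 264\right) = 648 \cdot 302 = 195696$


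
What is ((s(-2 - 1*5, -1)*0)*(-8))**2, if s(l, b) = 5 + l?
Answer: 0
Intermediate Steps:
((s(-2 - 1*5, -1)*0)*(-8))**2 = (((5 + (-2 - 1*5))*0)*(-8))**2 = (((5 + (-2 - 5))*0)*(-8))**2 = (((5 - 7)*0)*(-8))**2 = (-2*0*(-8))**2 = (0*(-8))**2 = 0**2 = 0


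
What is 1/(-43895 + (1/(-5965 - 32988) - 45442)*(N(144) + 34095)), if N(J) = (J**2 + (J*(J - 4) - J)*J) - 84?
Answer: -38953/5198882225754512 ≈ -7.4926e-12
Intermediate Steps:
N(J) = -84 + J**2 + J*(-J + J*(-4 + J)) (N(J) = (J**2 + (J*(-4 + J) - J)*J) - 84 = (J**2 + (-J + J*(-4 + J))*J) - 84 = (J**2 + J*(-J + J*(-4 + J))) - 84 = -84 + J**2 + J*(-J + J*(-4 + J)))
1/(-43895 + (1/(-5965 - 32988) - 45442)*(N(144) + 34095)) = 1/(-43895 + (1/(-5965 - 32988) - 45442)*((-84 + 144**3 - 4*144**2) + 34095)) = 1/(-43895 + (1/(-38953) - 45442)*((-84 + 2985984 - 4*20736) + 34095)) = 1/(-43895 + (-1/38953 - 45442)*((-84 + 2985984 - 82944) + 34095)) = 1/(-43895 - 1770102227*(2902956 + 34095)/38953) = 1/(-43895 - 1770102227/38953*2937051) = 1/(-43895 - 5198880515912577/38953) = 1/(-5198882225754512/38953) = -38953/5198882225754512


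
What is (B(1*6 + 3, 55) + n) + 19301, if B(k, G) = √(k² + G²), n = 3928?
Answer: 23229 + √3106 ≈ 23285.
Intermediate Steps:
B(k, G) = √(G² + k²)
(B(1*6 + 3, 55) + n) + 19301 = (√(55² + (1*6 + 3)²) + 3928) + 19301 = (√(3025 + (6 + 3)²) + 3928) + 19301 = (√(3025 + 9²) + 3928) + 19301 = (√(3025 + 81) + 3928) + 19301 = (√3106 + 3928) + 19301 = (3928 + √3106) + 19301 = 23229 + √3106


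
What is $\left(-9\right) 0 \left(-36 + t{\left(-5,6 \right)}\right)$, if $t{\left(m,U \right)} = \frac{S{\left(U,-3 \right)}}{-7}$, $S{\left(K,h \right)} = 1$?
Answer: $0$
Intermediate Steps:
$t{\left(m,U \right)} = - \frac{1}{7}$ ($t{\left(m,U \right)} = 1 \frac{1}{-7} = 1 \left(- \frac{1}{7}\right) = - \frac{1}{7}$)
$\left(-9\right) 0 \left(-36 + t{\left(-5,6 \right)}\right) = \left(-9\right) 0 \left(-36 - \frac{1}{7}\right) = 0 \left(- \frac{253}{7}\right) = 0$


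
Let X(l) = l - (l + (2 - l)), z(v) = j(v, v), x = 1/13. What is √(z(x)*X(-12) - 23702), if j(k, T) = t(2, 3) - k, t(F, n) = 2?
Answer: 2*I*√1002547/13 ≈ 154.04*I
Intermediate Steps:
x = 1/13 ≈ 0.076923
j(k, T) = 2 - k
z(v) = 2 - v
X(l) = -2 + l (X(l) = l - 1*2 = l - 2 = -2 + l)
√(z(x)*X(-12) - 23702) = √((2 - 1*1/13)*(-2 - 12) - 23702) = √((2 - 1/13)*(-14) - 23702) = √((25/13)*(-14) - 23702) = √(-350/13 - 23702) = √(-308476/13) = 2*I*√1002547/13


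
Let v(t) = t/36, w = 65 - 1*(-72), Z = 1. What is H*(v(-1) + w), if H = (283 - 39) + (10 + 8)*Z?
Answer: 645961/18 ≈ 35887.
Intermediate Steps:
w = 137 (w = 65 + 72 = 137)
v(t) = t/36 (v(t) = t*(1/36) = t/36)
H = 262 (H = (283 - 39) + (10 + 8)*1 = 244 + 18*1 = 244 + 18 = 262)
H*(v(-1) + w) = 262*((1/36)*(-1) + 137) = 262*(-1/36 + 137) = 262*(4931/36) = 645961/18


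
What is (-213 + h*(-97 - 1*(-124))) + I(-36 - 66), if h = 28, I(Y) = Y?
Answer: 441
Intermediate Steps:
(-213 + h*(-97 - 1*(-124))) + I(-36 - 66) = (-213 + 28*(-97 - 1*(-124))) + (-36 - 66) = (-213 + 28*(-97 + 124)) - 102 = (-213 + 28*27) - 102 = (-213 + 756) - 102 = 543 - 102 = 441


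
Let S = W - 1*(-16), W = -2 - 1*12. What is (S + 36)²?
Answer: 1444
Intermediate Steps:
W = -14 (W = -2 - 12 = -14)
S = 2 (S = -14 - 1*(-16) = -14 + 16 = 2)
(S + 36)² = (2 + 36)² = 38² = 1444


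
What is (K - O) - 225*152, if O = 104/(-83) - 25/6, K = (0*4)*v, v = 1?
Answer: -17028901/498 ≈ -34195.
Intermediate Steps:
K = 0 (K = (0*4)*1 = 0*1 = 0)
O = -2699/498 (O = 104*(-1/83) - 25*1/6 = -104/83 - 25/6 = -2699/498 ≈ -5.4197)
(K - O) - 225*152 = (0 - 1*(-2699/498)) - 225*152 = (0 + 2699/498) - 34200 = 2699/498 - 34200 = -17028901/498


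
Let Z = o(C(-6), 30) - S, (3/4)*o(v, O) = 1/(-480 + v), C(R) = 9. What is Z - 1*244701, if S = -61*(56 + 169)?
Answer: -326369092/1413 ≈ -2.3098e+5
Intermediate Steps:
o(v, O) = 4/(3*(-480 + v))
S = -13725 (S = -61*225 = -13725)
Z = 19393421/1413 (Z = 4/(3*(-480 + 9)) - 1*(-13725) = (4/3)/(-471) + 13725 = (4/3)*(-1/471) + 13725 = -4/1413 + 13725 = 19393421/1413 ≈ 13725.)
Z - 1*244701 = 19393421/1413 - 1*244701 = 19393421/1413 - 244701 = -326369092/1413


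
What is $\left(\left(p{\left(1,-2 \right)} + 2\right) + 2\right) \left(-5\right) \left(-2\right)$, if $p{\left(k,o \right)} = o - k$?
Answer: $10$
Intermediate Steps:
$\left(\left(p{\left(1,-2 \right)} + 2\right) + 2\right) \left(-5\right) \left(-2\right) = \left(\left(\left(-2 - 1\right) + 2\right) + 2\right) \left(-5\right) \left(-2\right) = \left(\left(-3 + 2\right) + 2\right) \left(-5\right) \left(-2\right) = \left(-1 + 2\right) \left(-5\right) \left(-2\right) = 1 \left(-5\right) \left(-2\right) = \left(-5\right) \left(-2\right) = 10$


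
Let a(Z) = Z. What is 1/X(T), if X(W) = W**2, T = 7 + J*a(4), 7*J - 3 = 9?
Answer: 49/9409 ≈ 0.0052078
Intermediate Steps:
J = 12/7 (J = 3/7 + (1/7)*9 = 3/7 + 9/7 = 12/7 ≈ 1.7143)
T = 97/7 (T = 7 + (12/7)*4 = 7 + 48/7 = 97/7 ≈ 13.857)
1/X(T) = 1/((97/7)**2) = 1/(9409/49) = 49/9409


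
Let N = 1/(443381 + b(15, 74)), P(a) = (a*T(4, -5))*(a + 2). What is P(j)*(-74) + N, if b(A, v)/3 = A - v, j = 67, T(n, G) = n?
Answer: -606483899231/443204 ≈ -1.3684e+6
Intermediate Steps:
b(A, v) = -3*v + 3*A (b(A, v) = 3*(A - v) = -3*v + 3*A)
P(a) = 4*a*(2 + a) (P(a) = (a*4)*(a + 2) = (4*a)*(2 + a) = 4*a*(2 + a))
N = 1/443204 (N = 1/(443381 + (-3*74 + 3*15)) = 1/(443381 + (-222 + 45)) = 1/(443381 - 177) = 1/443204 ≈ 2.2563e-6)
P(j)*(-74) + N = (4*67*(2 + 67))*(-74) + 1/443204 = (4*67*69)*(-74) + 1/443204 = 18492*(-74) + 1/443204 = -1368408 + 1/443204 = -606483899231/443204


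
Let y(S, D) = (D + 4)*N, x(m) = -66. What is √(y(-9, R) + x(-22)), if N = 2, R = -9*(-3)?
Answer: 2*I ≈ 2.0*I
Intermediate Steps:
R = 27
y(S, D) = 8 + 2*D (y(S, D) = (D + 4)*2 = (4 + D)*2 = 8 + 2*D)
√(y(-9, R) + x(-22)) = √((8 + 2*27) - 66) = √((8 + 54) - 66) = √(62 - 66) = √(-4) = 2*I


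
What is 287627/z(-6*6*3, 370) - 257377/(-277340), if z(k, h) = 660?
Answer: 399701705/915222 ≈ 436.73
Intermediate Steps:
287627/z(-6*6*3, 370) - 257377/(-277340) = 287627/660 - 257377/(-277340) = 287627*(1/660) - 257377*(-1/277340) = 287627/660 + 257377/277340 = 399701705/915222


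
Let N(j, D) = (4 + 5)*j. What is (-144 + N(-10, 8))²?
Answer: 54756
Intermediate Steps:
N(j, D) = 9*j
(-144 + N(-10, 8))² = (-144 + 9*(-10))² = (-144 - 90)² = (-234)² = 54756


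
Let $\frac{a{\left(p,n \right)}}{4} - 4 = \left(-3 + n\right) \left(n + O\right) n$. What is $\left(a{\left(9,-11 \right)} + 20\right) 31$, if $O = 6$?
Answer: $-94364$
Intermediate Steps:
$a{\left(p,n \right)} = 16 + 4 n \left(-3 + n\right) \left(6 + n\right)$ ($a{\left(p,n \right)} = 16 + 4 \left(-3 + n\right) \left(n + 6\right) n = 16 + 4 \left(-3 + n\right) \left(6 + n\right) n = 16 + 4 n \left(-3 + n\right) \left(6 + n\right)$)
$\left(a{\left(9,-11 \right)} + 20\right) 31 = \left(\left(16 - -792 + 4 \left(-11\right)^{3} + 12 \left(-11\right)^{2}\right) + 20\right) 31 = \left(\left(16 + 792 + 4 \left(-1331\right) + 12 \cdot 121\right) + 20\right) 31 = \left(\left(16 + 792 - 5324 + 1452\right) + 20\right) 31 = \left(-3064 + 20\right) 31 = \left(-3044\right) 31 = -94364$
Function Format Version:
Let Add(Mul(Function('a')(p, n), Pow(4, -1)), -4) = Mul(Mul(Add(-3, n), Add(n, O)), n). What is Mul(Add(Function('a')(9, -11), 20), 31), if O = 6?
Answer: -94364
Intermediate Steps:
Function('a')(p, n) = Add(16, Mul(4, n, Add(-3, n), Add(6, n))) (Function('a')(p, n) = Add(16, Mul(4, Mul(Mul(Add(-3, n), Add(n, 6)), n))) = Add(16, Mul(4, Mul(Mul(Add(-3, n), Add(6, n)), n))) = Add(16, Mul(4, Mul(n, Add(-3, n), Add(6, n)))) = Add(16, Mul(4, n, Add(-3, n), Add(6, n))))
Mul(Add(Function('a')(9, -11), 20), 31) = Mul(Add(Add(16, Mul(-72, -11), Mul(4, Pow(-11, 3)), Mul(12, Pow(-11, 2))), 20), 31) = Mul(Add(Add(16, 792, Mul(4, -1331), Mul(12, 121)), 20), 31) = Mul(Add(Add(16, 792, -5324, 1452), 20), 31) = Mul(Add(-3064, 20), 31) = Mul(-3044, 31) = -94364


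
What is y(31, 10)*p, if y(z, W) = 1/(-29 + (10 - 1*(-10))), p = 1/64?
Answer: -1/576 ≈ -0.0017361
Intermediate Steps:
p = 1/64 ≈ 0.015625
y(z, W) = -⅑ (y(z, W) = 1/(-29 + (10 + 10)) = 1/(-29 + 20) = 1/(-9) = -⅑)
y(31, 10)*p = -⅑*1/64 = -1/576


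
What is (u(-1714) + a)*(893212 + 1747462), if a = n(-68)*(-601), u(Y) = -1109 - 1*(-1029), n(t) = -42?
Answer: 66444639188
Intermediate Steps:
u(Y) = -80 (u(Y) = -1109 + 1029 = -80)
a = 25242 (a = -42*(-601) = 25242)
(u(-1714) + a)*(893212 + 1747462) = (-80 + 25242)*(893212 + 1747462) = 25162*2640674 = 66444639188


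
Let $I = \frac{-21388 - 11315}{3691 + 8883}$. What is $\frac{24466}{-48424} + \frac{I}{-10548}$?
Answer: $- \frac{135139811465}{267604243752} \approx -0.505$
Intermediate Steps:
$I = - \frac{32703}{12574} \approx -2.6008$
$\frac{24466}{-48424} + \frac{I}{-10548} = \frac{24466}{-48424} - \frac{32703}{12574 \left(-10548\right)} = 24466 \left(- \frac{1}{48424}\right) - - \frac{10901}{44210184} = - \frac{12233}{24212} + \frac{10901}{44210184} = - \frac{135139811465}{267604243752}$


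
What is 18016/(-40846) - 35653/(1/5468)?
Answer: -3981476194500/20423 ≈ -1.9495e+8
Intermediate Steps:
18016/(-40846) - 35653/(1/5468) = 18016*(-1/40846) - 35653/1/5468 = -9008/20423 - 35653*5468 = -9008/20423 - 194950604 = -3981476194500/20423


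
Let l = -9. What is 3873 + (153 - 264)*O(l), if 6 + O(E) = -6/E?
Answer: 4465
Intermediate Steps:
O(E) = -6 - 6/E
3873 + (153 - 264)*O(l) = 3873 + (153 - 264)*(-6 - 6/(-9)) = 3873 - 111*(-6 - 6*(-1/9)) = 3873 - 111*(-6 + 2/3) = 3873 - 111*(-16/3) = 3873 + 592 = 4465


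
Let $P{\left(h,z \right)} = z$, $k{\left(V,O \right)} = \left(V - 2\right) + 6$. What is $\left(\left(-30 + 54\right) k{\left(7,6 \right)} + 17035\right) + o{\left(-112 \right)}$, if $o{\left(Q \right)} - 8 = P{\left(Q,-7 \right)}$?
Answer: $17300$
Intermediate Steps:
$k{\left(V,O \right)} = 4 + V$ ($k{\left(V,O \right)} = \left(-2 + V\right) + 6 = 4 + V$)
$o{\left(Q \right)} = 1$ ($o{\left(Q \right)} = 8 - 7 = 1$)
$\left(\left(-30 + 54\right) k{\left(7,6 \right)} + 17035\right) + o{\left(-112 \right)} = \left(\left(-30 + 54\right) \left(4 + 7\right) + 17035\right) + 1 = \left(24 \cdot 11 + 17035\right) + 1 = \left(264 + 17035\right) + 1 = 17299 + 1 = 17300$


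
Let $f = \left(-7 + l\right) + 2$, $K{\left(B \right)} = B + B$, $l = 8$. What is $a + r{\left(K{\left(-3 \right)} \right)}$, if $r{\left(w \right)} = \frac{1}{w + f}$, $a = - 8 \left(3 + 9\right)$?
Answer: $- \frac{289}{3} \approx -96.333$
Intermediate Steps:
$K{\left(B \right)} = 2 B$
$a = -96$ ($a = \left(-8\right) 12 = -96$)
$f = 3$ ($f = \left(-7 + 8\right) + 2 = 1 + 2 = 3$)
$r{\left(w \right)} = \frac{1}{3 + w}$ ($r{\left(w \right)} = \frac{1}{w + 3} = \frac{1}{3 + w}$)
$a + r{\left(K{\left(-3 \right)} \right)} = -96 + \frac{1}{3 + 2 \left(-3\right)} = -96 + \frac{1}{3 - 6} = -96 + \frac{1}{-3} = -96 - \frac{1}{3} = - \frac{289}{3}$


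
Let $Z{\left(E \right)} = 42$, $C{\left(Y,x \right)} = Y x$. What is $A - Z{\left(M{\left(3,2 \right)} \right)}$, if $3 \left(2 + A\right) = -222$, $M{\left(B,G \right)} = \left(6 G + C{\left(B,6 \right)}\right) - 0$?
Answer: $-118$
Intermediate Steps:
$M{\left(B,G \right)} = 6 B + 6 G$ ($M{\left(B,G \right)} = \left(6 G + B 6\right) - 0 = \left(6 G + 6 B\right) + 0 = \left(6 B + 6 G\right) + 0 = 6 B + 6 G$)
$A = -76$ ($A = -2 + \frac{1}{3} \left(-222\right) = -2 - 74 = -76$)
$A - Z{\left(M{\left(3,2 \right)} \right)} = -76 - 42 = -118$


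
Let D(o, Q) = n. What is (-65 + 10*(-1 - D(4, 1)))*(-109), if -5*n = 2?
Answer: 7739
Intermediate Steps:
n = -2/5 (n = -1/5*2 = -2/5 ≈ -0.40000)
D(o, Q) = -2/5
(-65 + 10*(-1 - D(4, 1)))*(-109) = (-65 + 10*(-1 - 1*(-2/5)))*(-109) = (-65 + 10*(-1 + 2/5))*(-109) = (-65 + 10*(-3/5))*(-109) = (-65 - 6)*(-109) = -71*(-109) = 7739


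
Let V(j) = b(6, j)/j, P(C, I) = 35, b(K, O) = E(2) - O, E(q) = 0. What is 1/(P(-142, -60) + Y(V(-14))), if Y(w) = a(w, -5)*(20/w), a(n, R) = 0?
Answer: 1/35 ≈ 0.028571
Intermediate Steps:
b(K, O) = -O (b(K, O) = 0 - O = -O)
V(j) = -1 (V(j) = (-j)/j = -1)
Y(w) = 0 (Y(w) = 0*(20/w) = 0)
1/(P(-142, -60) + Y(V(-14))) = 1/(35 + 0) = 1/35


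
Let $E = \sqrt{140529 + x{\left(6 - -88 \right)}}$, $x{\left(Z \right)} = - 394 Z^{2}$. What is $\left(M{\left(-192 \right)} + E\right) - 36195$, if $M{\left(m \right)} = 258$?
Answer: $-35937 + i \sqrt{3340855} \approx -35937.0 + 1827.8 i$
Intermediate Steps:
$E = i \sqrt{3340855}$ ($E = \sqrt{140529 - 394 \left(6 - -88\right)^{2}} = \sqrt{140529 - 394 \left(6 + 88\right)^{2}} = \sqrt{140529 - 394 \cdot 94^{2}} = \sqrt{140529 - 3481384} = \sqrt{-3340855} = i \sqrt{3340855} \approx 1827.8 i$)
$\left(M{\left(-192 \right)} + E\right) - 36195 = \left(258 + i \sqrt{3340855}\right) - 36195 = -35937 + i \sqrt{3340855}$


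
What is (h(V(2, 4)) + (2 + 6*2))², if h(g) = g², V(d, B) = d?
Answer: 324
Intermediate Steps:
(h(V(2, 4)) + (2 + 6*2))² = (2² + (2 + 6*2))² = (4 + (2 + 12))² = (4 + 14)² = 18² = 324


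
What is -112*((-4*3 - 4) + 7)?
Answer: 1008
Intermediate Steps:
-112*((-4*3 - 4) + 7) = -112*((-12 - 4) + 7) = -112*(-16 + 7) = -112*(-9) = 1008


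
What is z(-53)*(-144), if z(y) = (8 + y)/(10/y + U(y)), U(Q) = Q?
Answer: -343440/2819 ≈ -121.83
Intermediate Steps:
z(y) = (8 + y)/(y + 10/y) (z(y) = (8 + y)/(10/y + y) = (8 + y)/(y + 10/y))
z(-53)*(-144) = -53*(8 - 53)/(10 + (-53)²)*(-144) = -53*(-45)/(10 + 2809)*(-144) = -53*(-45)/2819*(-144) = -53*1/2819*(-45)*(-144) = (2385/2819)*(-144) = -343440/2819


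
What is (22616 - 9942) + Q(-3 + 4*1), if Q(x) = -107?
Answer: 12567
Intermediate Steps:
(22616 - 9942) + Q(-3 + 4*1) = (22616 - 9942) - 107 = 12674 - 107 = 12567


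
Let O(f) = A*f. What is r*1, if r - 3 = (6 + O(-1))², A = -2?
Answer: 67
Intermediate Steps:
O(f) = -2*f
r = 67 (r = 3 + (6 - 2*(-1))² = 3 + (6 + 2)² = 3 + 8² = 3 + 64 = 67)
r*1 = 67*1 = 67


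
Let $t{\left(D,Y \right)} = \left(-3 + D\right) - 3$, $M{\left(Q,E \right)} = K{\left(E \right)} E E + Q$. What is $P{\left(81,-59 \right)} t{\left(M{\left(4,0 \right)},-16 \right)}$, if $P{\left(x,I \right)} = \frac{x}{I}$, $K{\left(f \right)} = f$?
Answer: $\frac{162}{59} \approx 2.7458$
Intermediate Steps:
$M{\left(Q,E \right)} = Q + E^{3}$ ($M{\left(Q,E \right)} = E E E + Q = E^{2} E + Q = E^{3} + Q = Q + E^{3}$)
$t{\left(D,Y \right)} = -6 + D$
$P{\left(81,-59 \right)} t{\left(M{\left(4,0 \right)},-16 \right)} = \frac{81}{-59} \left(-6 + \left(4 + 0^{3}\right)\right) = 81 \left(- \frac{1}{59}\right) \left(-6 + \left(4 + 0\right)\right) = - \frac{81 \left(-6 + 4\right)}{59} = \left(- \frac{81}{59}\right) \left(-2\right) = \frac{162}{59}$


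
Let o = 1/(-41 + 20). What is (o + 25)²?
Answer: 274576/441 ≈ 622.62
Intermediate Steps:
o = -1/21 (o = 1/(-21) = -1/21 ≈ -0.047619)
(o + 25)² = (-1/21 + 25)² = (524/21)² = 274576/441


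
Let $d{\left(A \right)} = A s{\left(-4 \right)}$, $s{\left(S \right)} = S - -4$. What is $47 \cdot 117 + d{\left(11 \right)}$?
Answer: $5499$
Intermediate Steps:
$s{\left(S \right)} = 4 + S$ ($s{\left(S \right)} = S + 4 = 4 + S$)
$d{\left(A \right)} = 0$ ($d{\left(A \right)} = A \left(4 - 4\right) = A 0 = 0$)
$47 \cdot 117 + d{\left(11 \right)} = 47 \cdot 117 + 0 = 5499 + 0 = 5499$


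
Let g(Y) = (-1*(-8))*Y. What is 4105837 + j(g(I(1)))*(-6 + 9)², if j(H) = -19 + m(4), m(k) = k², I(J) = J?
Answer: 4105810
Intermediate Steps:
g(Y) = 8*Y
j(H) = -3 (j(H) = -19 + 4² = -19 + 16 = -3)
4105837 + j(g(I(1)))*(-6 + 9)² = 4105837 - 3*(-6 + 9)² = 4105837 - 3*3² = 4105837 - 3*9 = 4105837 - 27 = 4105810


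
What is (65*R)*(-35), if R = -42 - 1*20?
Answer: 141050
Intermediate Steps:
R = -62 (R = -42 - 20 = -62)
(65*R)*(-35) = (65*(-62))*(-35) = -4030*(-35) = 141050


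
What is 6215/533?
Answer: 6215/533 ≈ 11.660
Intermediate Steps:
6215/533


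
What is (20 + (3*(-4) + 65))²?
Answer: 5329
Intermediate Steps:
(20 + (3*(-4) + 65))² = (20 + (-12 + 65))² = (20 + 53)² = 73² = 5329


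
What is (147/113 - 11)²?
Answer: 1201216/12769 ≈ 94.073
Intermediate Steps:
(147/113 - 11)² = (-1096/113)² = 1201216/12769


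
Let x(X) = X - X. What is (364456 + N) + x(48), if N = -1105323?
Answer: -740867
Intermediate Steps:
x(X) = 0
(364456 + N) + x(48) = (364456 - 1105323) + 0 = -740867 + 0 = -740867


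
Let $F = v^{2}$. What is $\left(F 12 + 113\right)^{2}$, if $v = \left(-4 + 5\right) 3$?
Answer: $48841$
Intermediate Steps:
$v = 3$ ($v = 1 \cdot 3 = 3$)
$F = 9$ ($F = 3^{2} = 9$)
$\left(F 12 + 113\right)^{2} = \left(9 \cdot 12 + 113\right)^{2} = \left(108 + 113\right)^{2} = 221^{2} = 48841$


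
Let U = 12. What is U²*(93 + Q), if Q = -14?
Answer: 11376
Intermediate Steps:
U²*(93 + Q) = 12²*(93 - 14) = 144*79 = 11376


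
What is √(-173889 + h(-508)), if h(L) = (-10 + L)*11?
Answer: I*√179587 ≈ 423.78*I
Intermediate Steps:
h(L) = -110 + 11*L
√(-173889 + h(-508)) = √(-173889 + (-110 + 11*(-508))) = √(-173889 + (-110 - 5588)) = √(-173889 - 5698) = √(-179587) = I*√179587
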